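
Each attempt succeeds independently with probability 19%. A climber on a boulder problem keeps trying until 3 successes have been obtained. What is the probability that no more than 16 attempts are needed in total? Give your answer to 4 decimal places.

0.6101

Finishing within 16 attempts ⇔ at least 3 successes in the first 16. With X ~ Binomial(16, 0.19), P(Y ≤ 16) = 1 − P(X ≤ 2).
  k=0: C(16,0)·0.19^0·0.81^16 = 0.034337
  k=1: C(16,1)·0.19^1·0.81^15 = 0.128869
  k=2: C(16,2)·0.19^2·0.81^14 = 0.226714
1 − 0.389920 = 0.610080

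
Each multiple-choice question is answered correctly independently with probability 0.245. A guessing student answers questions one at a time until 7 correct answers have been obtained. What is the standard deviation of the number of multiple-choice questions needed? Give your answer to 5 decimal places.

9.38332

Y = total multiple-choice questions until the seventh success; negative binomial with r=7, p=0.245.
SD(Y) = √[r(1−p)/p²] = √(88.0466472) = 9.3833175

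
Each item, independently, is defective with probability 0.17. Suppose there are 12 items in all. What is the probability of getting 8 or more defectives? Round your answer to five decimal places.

0.00018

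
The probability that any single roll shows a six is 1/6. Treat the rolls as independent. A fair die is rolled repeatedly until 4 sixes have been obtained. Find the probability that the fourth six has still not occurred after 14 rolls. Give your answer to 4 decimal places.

Needing more than 14 rolls ⇔ fewer than 4 successes in the first 14. With X ~ Binomial(14, 0.166667), P(Y > 14) = P(X ≤ 3).
  k=0: C(14,0)·0.166667^0·0.833333^14 = 0.077887
  k=1: C(14,1)·0.166667^1·0.833333^13 = 0.218082
  k=2: C(14,2)·0.166667^2·0.833333^12 = 0.283507
  k=3: C(14,3)·0.166667^3·0.833333^11 = 0.226806
P(X ≤ 3) = 0.806282

0.8063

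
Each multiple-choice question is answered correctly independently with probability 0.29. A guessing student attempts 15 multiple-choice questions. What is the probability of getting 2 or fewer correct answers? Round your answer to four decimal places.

X ~ Binomial(15, 0.29); P(X ≤ 2) = Σ C(15,k) p^k (1−p)^(15−k) over k:
  k=0: C(15,0)·0.29^0·0.71^15 = 0.005873
  k=1: C(15,1)·0.29^1·0.71^14 = 0.035984
  k=2: C(15,2)·0.29^2·0.71^13 = 0.102883
Total = 0.144740

0.1447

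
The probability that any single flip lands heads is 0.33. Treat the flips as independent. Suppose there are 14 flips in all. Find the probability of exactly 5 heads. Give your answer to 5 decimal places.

X ~ Binomial(n=14, p=0.33).
P(X=5) = C(14,5) · p^5 · (1−p)^9
= 2002 · 0.0039135 · 0.027207 = 0.2131606

0.21316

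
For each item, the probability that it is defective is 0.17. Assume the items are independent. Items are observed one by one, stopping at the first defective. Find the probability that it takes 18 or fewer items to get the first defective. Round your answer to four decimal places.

Y = number of items to the first success; geometric, p = 0.17.
P(Y ≤ 18) = 1 − (1−p)^18 = 1 − 0.034947 = 0.965053

0.9651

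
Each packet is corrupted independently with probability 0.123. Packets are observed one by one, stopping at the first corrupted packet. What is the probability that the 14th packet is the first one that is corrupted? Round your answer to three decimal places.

0.022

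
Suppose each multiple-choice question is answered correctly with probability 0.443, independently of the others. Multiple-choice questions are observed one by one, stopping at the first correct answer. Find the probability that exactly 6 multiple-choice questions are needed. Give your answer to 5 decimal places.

0.02375

Geometric (trials to first success), p = 0.443.
P(Y = 6) = (1−p)^5 · p = 0.053614 · 0.443 = 0.0237509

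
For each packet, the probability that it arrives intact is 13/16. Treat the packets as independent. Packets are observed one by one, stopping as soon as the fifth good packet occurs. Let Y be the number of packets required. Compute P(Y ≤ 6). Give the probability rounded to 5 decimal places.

0.68605

Finishing within 6 packets ⇔ at least 5 successes in the first 6. With X ~ Binomial(6, 0.8125), P(Y ≤ 6) = 1 − P(X ≤ 4).
  k=0: C(6,0)·0.8125^0·0.1875^6 = 0.0000435
  k=1: C(6,1)·0.8125^1·0.1875^5 = 0.0011297
  k=2: C(6,2)·0.8125^2·0.1875^4 = 0.0122389
  k=3: C(6,3)·0.8125^3·0.1875^3 = 0.0707138
  k=4: C(6,4)·0.8125^4·0.1875^2 = 0.2298197
1 − 0.3139456 = 0.6860544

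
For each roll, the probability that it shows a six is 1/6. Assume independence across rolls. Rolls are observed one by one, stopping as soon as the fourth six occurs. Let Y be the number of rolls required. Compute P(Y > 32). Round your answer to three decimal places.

0.196

Needing more than 32 rolls ⇔ fewer than 4 successes in the first 32. With X ~ Binomial(32, 0.166667), P(Y > 32) = P(X ≤ 3).
  k=0: C(32,0)·0.166667^0·0.833333^32 = 0.00293
  k=1: C(32,1)·0.166667^1·0.833333^31 = 0.01872
  k=2: C(32,2)·0.166667^2·0.833333^30 = 0.05804
  k=3: C(32,3)·0.166667^3·0.833333^29 = 0.11608
P(X ≤ 3) = 0.19577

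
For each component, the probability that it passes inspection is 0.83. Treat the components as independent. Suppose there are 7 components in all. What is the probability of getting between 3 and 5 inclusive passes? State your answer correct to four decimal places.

X ~ Binomial(7, 0.83); P(3 ≤ X ≤ 5) = Σ C(7,k) p^k (1−p)^(7−k) over k:
  k=3: C(7,3)·0.83^3·0.17^4 = 0.016715
  k=4: C(7,4)·0.83^4·0.17^3 = 0.081607
  k=5: C(7,5)·0.83^5·0.17^2 = 0.239060
Total = 0.337382

0.3374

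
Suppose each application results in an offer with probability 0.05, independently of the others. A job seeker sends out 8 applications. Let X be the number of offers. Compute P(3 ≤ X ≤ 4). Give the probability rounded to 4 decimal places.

0.0058

X ~ Binomial(8, 0.05); P(3 ≤ X ≤ 4) = Σ C(8,k) p^k (1−p)^(8−k) over k:
  k=3: C(8,3)·0.05^3·0.95^5 = 0.005416
  k=4: C(8,4)·0.05^4·0.95^4 = 0.000356
Total = 0.005773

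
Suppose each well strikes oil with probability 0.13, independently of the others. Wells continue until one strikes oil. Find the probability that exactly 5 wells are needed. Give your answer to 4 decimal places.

Geometric (trials to first success), p = 0.13.
P(Y = 5) = (1−p)^4 · p = 0.5729 · 0.13 = 0.074477

0.0745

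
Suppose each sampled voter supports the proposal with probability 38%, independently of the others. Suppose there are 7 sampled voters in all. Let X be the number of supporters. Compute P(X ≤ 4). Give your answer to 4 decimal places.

0.9218

X ~ Binomial(7, 0.38); P(X ≤ 4) = Σ C(7,k) p^k (1−p)^(7−k) over k:
  k=0: C(7,0)·0.38^0·0.62^7 = 0.035216
  k=1: C(7,1)·0.38^1·0.62^6 = 0.151089
  k=2: C(7,2)·0.38^2·0.62^5 = 0.277808
  k=3: C(7,3)·0.38^3·0.62^4 = 0.283782
  k=4: C(7,4)·0.38^4·0.62^3 = 0.173931
Total = 0.921827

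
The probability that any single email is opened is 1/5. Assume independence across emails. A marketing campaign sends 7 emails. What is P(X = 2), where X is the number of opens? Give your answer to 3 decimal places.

0.275

X ~ Binomial(n=7, p=0.20).
P(X=2) = C(7,2) · p^2 · (1−p)^5
= 21 · 0.04 · 0.32768 = 0.27525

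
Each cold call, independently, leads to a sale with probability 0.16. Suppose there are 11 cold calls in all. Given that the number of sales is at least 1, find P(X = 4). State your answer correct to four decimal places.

X ~ Binomial(11, 0.16). Want P(X=4 | X≥1) = P(X=4) / P(X≥1).
P(X=4) = C(11,4)·0.16^4·0.84^7 = 0.063819
P(X≥1) = 1 − 0.146917 = 0.853083
Ratio = 0.063819 / 0.853083 = 0.074810

0.0748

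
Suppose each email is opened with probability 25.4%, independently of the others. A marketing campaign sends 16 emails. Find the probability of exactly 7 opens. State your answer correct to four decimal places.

0.0558

X ~ Binomial(n=16, p=0.254).
P(X=7) = C(16,7) · p^7 · (1−p)^9
= 11440 · 6.8208e-05 · 0.071557 = 0.055836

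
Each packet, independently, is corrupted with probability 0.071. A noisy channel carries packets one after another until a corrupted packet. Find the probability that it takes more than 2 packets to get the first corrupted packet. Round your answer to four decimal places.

0.8630

Y = number of packets to the first success; geometric, p = 0.071.
P(Y > 2) = P(first 2 all fail) = (1−p)^2 = 0.863041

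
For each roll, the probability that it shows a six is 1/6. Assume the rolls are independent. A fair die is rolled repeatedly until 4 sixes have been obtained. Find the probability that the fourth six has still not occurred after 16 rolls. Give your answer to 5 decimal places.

0.72910

Needing more than 16 rolls ⇔ fewer than 4 successes in the first 16. With X ~ Binomial(16, 0.166667), P(Y > 16) = P(X ≤ 3).
  k=0: C(16,0)·0.166667^0·0.833333^16 = 0.0540879
  k=1: C(16,1)·0.166667^1·0.833333^15 = 0.1730813
  k=2: C(16,2)·0.166667^2·0.833333^14 = 0.2596219
  k=3: C(16,3)·0.166667^3·0.833333^13 = 0.2423138
P(X ≤ 3) = 0.7291048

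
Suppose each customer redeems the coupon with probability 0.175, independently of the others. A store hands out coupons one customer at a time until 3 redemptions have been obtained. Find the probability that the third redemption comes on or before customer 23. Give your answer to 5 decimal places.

0.79320

Finishing within 23 customers ⇔ at least 3 successes in the first 23. With X ~ Binomial(23, 0.175), P(Y ≤ 23) = 1 − P(X ≤ 2).
  k=0: C(23,0)·0.175^0·0.825^23 = 0.0119796
  k=1: C(23,1)·0.175^1·0.825^22 = 0.0584457
  k=2: C(23,2)·0.175^2·0.825^21 = 0.1363734
1 − 0.2067986 = 0.7932014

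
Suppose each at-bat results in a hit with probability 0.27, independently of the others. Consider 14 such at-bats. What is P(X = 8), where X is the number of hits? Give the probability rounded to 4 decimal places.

0.0128

X ~ Binomial(n=14, p=0.27).
P(X=8) = C(14,8) · p^8 · (1−p)^6
= 3003 · 2.8243e-05 · 0.15133 = 0.012835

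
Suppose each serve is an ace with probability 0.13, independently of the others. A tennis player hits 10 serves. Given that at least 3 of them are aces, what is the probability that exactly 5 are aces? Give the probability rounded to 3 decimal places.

X ~ Binomial(10, 0.13). Want P(X=5 | X≥3) = P(X=5) / P(X≥3).
P(X=5) = C(10,5)·0.13^5·0.87^5 = 0.00466
P(X≥3) = 1 − 0.24842 − 0.37121 − 0.24960 = 0.13076
Ratio = 0.00466 / 0.13076 = 0.03566

0.036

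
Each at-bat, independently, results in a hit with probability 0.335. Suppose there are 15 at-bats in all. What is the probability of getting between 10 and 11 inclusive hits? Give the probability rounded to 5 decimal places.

0.00854

X ~ Binomial(15, 0.335); P(10 ≤ X ≤ 11) = Σ C(15,k) p^k (1−p)^(15−k) over k:
  k=10: C(15,10)·0.335^10·0.665^5 = 0.0069520
  k=11: C(15,11)·0.335^11·0.665^4 = 0.0015919
Total = 0.0085439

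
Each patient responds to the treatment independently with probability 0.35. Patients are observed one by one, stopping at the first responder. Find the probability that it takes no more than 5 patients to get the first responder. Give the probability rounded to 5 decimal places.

Y = number of patients to the first success; geometric, p = 0.35.
P(Y ≤ 5) = 1 − (1−p)^5 = 1 − 0.1160291 = 0.8839709

0.88397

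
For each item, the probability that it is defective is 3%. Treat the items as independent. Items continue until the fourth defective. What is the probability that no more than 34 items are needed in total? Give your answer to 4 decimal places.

Finishing within 34 items ⇔ at least 4 successes in the first 34. With X ~ Binomial(34, 0.03), P(Y ≤ 34) = 1 − P(X ≤ 3).
  k=0: C(34,0)·0.03^0·0.97^34 = 0.355009
  k=1: C(34,1)·0.03^1·0.97^33 = 0.373308
  k=2: C(34,2)·0.03^2·0.97^32 = 0.190503
  k=3: C(34,3)·0.03^3·0.97^31 = 0.062846
1 − 0.981666 = 0.018334

0.0183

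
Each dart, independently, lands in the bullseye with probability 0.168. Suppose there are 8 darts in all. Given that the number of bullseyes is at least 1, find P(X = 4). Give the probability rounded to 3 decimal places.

0.035

X ~ Binomial(8, 0.168). Want P(X=4 | X≥1) = P(X=4) / P(X≥1).
P(X=4) = C(8,4)·0.168^4·0.832^4 = 0.02672
P(X≥1) = 1 − 0.22961 = 0.77039
Ratio = 0.02672 / 0.77039 = 0.03468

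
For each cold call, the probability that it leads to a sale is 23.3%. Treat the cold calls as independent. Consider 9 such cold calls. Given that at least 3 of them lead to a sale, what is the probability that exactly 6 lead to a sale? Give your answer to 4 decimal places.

0.0172

X ~ Binomial(9, 0.233). Want P(X=6 | X≥3) = P(X=6) / P(X≥3).
P(X=6) = C(9,6)·0.233^6·0.767^3 = 0.006065
P(X≥3) = 1 − 0.091867 − 0.251166 − 0.305198 = 0.351769
Ratio = 0.006065 / 0.351769 = 0.017240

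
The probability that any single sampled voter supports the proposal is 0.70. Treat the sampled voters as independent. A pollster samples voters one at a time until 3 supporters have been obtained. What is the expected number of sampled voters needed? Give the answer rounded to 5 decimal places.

4.28571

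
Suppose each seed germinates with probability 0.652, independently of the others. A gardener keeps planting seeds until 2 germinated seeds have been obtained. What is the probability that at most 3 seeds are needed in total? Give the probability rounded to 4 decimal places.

0.7210

Finishing within 3 seeds ⇔ at least 2 successes in the first 3. With X ~ Binomial(3, 0.652), P(Y ≤ 3) = 1 − P(X ≤ 1).
  k=0: C(3,0)·0.652^0·0.348^3 = 0.042144
  k=1: C(3,1)·0.652^1·0.348^2 = 0.236879
1 − 0.279024 = 0.720976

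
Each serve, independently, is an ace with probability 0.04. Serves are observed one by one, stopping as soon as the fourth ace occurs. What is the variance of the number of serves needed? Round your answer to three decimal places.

2400.000

Y = total serves until the fourth success; negative binomial with r=4, p=0.04.
Var(Y) = r(1−p)/p² = 4·0.96 / 0.04² = 2400.00000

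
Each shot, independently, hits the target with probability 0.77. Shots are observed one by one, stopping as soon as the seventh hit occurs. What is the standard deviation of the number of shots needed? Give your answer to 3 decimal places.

1.648

Y = total shots until the seventh success; negative binomial with r=7, p=0.77.
SD(Y) = √[r(1−p)/p²] = √(2.71547) = 1.64787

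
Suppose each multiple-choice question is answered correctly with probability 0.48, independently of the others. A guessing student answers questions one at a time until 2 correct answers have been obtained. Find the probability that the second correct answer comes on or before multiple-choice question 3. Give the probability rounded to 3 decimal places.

0.470

Finishing within 3 multiple-choice questions ⇔ at least 2 successes in the first 3. With X ~ Binomial(3, 0.48), P(Y ≤ 3) = 1 − P(X ≤ 1).
  k=0: C(3,0)·0.48^0·0.52^3 = 0.14061
  k=1: C(3,1)·0.48^1·0.52^2 = 0.38938
1 − 0.52998 = 0.47002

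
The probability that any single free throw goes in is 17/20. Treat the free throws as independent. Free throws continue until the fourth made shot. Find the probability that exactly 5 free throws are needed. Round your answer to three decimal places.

0.313

Y = trial on which the fourth success occurs; negative binomial, r=4, p=0.85.
P(Y=5) = C(4,3) · p^4 · (1−p)^1
= 4 · 0.52201 · 0.15 = 0.31320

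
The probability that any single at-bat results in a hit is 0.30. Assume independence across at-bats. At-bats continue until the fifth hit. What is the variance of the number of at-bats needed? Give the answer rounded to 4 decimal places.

38.8889

Y = total at-bats until the fifth success; negative binomial with r=5, p=0.30.
Var(Y) = r(1−p)/p² = 5·0.70 / 0.30² = 38.888889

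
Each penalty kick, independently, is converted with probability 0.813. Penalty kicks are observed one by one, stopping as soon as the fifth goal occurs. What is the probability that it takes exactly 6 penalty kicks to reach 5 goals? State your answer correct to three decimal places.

0.332

Y = trial on which the fifth success occurs; negative binomial, r=5, p=0.813.
P(Y=6) = C(5,4) · p^5 · (1−p)^1
= 5 · 0.35518 · 0.187 = 0.33210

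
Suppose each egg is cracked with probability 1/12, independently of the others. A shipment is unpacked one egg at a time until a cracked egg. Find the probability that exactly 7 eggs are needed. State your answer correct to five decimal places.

0.04944

Geometric (trials to first success), p = 0.083333.
P(Y = 7) = (1−p)^6 · p = 0.59329 · 0.083333 = 0.0494410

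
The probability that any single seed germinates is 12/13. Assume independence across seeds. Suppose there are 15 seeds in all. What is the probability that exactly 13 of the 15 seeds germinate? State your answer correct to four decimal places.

X ~ Binomial(n=15, p=0.923077).
P(X=13) = C(15,13) · p^13 · (1−p)^2
= 105 · 0.35326 · 0.0059172 = 0.219480

0.2195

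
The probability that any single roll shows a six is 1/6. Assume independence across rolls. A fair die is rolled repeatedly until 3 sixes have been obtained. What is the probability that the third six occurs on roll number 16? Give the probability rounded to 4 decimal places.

0.0454

Y = trial on which the third success occurs; negative binomial, r=3, p=0.166667.
P(Y=16) = C(15,2) · p^3 · (1−p)^13
= 105 · 0.0046296 · 0.093464 = 0.045434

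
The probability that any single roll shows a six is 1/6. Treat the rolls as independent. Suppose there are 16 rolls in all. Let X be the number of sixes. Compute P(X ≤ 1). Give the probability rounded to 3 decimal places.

0.227

X ~ Binomial(16, 0.166667); P(X ≤ 1) = Σ C(16,k) p^k (1−p)^(16−k) over k:
  k=0: C(16,0)·0.166667^0·0.833333^16 = 0.05409
  k=1: C(16,1)·0.166667^1·0.833333^15 = 0.17308
Total = 0.22717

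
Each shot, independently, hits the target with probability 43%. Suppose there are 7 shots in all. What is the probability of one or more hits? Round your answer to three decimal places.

P(at least one) = 1 − P(none) = 1 − (1 − 0.43)^7
= 1 − 0.01955 = 0.98045

0.980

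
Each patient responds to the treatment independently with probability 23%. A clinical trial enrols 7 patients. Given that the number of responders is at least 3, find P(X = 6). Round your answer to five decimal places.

X ~ Binomial(7, 0.23). Want P(X=6 | X≥3) = P(X=6) / P(X≥3).
P(X=6) = C(7,6)·0.23^6·0.77^1 = 0.0007979
P(X≥3) = 1 − 0.1604852 − 0.3355600 − 0.3006967 = 0.2032581
Ratio = 0.0007979 / 0.2032581 = 0.0039256

0.00393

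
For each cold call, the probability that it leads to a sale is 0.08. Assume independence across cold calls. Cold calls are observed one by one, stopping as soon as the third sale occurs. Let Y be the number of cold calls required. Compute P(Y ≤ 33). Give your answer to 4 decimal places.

Finishing within 33 cold calls ⇔ at least 3 successes in the first 33. With X ~ Binomial(33, 0.08), P(Y ≤ 33) = 1 − P(X ≤ 2).
  k=0: C(33,0)·0.08^0·0.92^33 = 0.063826
  k=1: C(33,1)·0.08^1·0.92^32 = 0.183153
  k=2: C(33,2)·0.08^2·0.92^31 = 0.254822
1 − 0.501801 = 0.498199

0.4982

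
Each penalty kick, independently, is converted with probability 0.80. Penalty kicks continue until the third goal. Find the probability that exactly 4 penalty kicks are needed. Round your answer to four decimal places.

Y = trial on which the third success occurs; negative binomial, r=3, p=0.80.
P(Y=4) = C(3,2) · p^3 · (1−p)^1
= 3 · 0.512 · 0.2 = 0.307200

0.3072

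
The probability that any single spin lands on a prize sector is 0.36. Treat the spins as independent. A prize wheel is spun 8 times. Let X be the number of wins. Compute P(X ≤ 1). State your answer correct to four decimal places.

X ~ Binomial(8, 0.36); P(X ≤ 1) = Σ C(8,k) p^k (1−p)^(8−k) over k:
  k=0: C(8,0)·0.36^0·0.64^8 = 0.028147
  k=1: C(8,1)·0.36^1·0.64^7 = 0.126664
Total = 0.154811

0.1548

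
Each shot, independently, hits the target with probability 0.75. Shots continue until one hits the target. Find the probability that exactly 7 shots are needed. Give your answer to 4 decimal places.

0.0002

Geometric (trials to first success), p = 0.75.
P(Y = 7) = (1−p)^6 · p = 0.00024414 · 0.75 = 0.000183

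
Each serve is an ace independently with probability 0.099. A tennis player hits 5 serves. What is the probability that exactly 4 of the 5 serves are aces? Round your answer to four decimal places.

0.0004

X ~ Binomial(n=5, p=0.099).
P(X=4) = C(5,4) · p^4 · (1−p)^1
= 5 · 9.606e-05 · 0.901 = 0.000433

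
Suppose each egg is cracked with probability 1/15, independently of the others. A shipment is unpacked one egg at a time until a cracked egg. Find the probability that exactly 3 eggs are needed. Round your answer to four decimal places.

Geometric (trials to first success), p = 0.066667.
P(Y = 3) = (1−p)^2 · p = 0.87111 · 0.066667 = 0.058074

0.0581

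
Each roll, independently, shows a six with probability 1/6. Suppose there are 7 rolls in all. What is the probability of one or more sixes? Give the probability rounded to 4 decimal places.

0.7209

P(at least one) = 1 − P(none) = 1 − (1 − 0.166667)^7
= 1 − 0.279082 = 0.720918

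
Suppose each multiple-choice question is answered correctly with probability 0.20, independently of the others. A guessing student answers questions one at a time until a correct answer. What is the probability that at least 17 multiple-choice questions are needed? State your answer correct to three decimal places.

0.028

Y = number of multiple-choice questions to the first success; geometric, p = 0.20.
P(Y > 16) = P(first 16 all fail) = (1−p)^16 = 0.02815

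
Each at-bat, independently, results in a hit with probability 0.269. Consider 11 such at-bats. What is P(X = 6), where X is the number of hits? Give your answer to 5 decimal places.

0.03654

X ~ Binomial(n=11, p=0.269).
P(X=6) = C(11,6) · p^6 · (1−p)^5
= 462 · 0.00037889 · 0.20873 = 0.0365378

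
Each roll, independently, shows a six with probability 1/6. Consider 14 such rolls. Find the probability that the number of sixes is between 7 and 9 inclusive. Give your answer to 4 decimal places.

0.0041

X ~ Binomial(14, 0.166667); P(7 ≤ X ≤ 9) = Σ C(14,k) p^k (1−p)^(14−k) over k:
  k=7: C(14,7)·0.166667^7·0.833333^7 = 0.003422
  k=8: C(14,8)·0.166667^8·0.833333^6 = 0.000599
  k=9: C(14,9)·0.166667^9·0.833333^5 = 0.000080
Total = 0.004100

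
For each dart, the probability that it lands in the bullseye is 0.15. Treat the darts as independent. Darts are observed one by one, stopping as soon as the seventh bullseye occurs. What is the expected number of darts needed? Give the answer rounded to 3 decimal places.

46.667

Y = total darts until the seventh success; negative binomial with r=7, p=0.15.
E[Y] = r / p = 7 / 0.15 = 46.66667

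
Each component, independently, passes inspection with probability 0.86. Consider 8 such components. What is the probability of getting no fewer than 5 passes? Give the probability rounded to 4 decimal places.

0.9832

X ~ Binomial(8, 0.86); P(X ≥ 5) = Σ C(8,k) p^k (1−p)^(8−k) over k:
  k=5: C(8,5)·0.86^5·0.14^3 = 0.072288
  k=6: C(8,6)·0.86^6·0.14^2 = 0.222026
  k=7: C(8,7)·0.86^7·0.14^1 = 0.389679
  k=8: C(8,8)·0.86^8·0.14^0 = 0.299218
Total = 0.983211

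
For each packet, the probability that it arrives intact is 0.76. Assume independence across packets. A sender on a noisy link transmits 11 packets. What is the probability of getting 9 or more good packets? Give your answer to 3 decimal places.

0.487

X ~ Binomial(11, 0.76); P(X ≥ 9) = Σ C(11,k) p^k (1−p)^(11−k) over k:
  k=9: C(11,9)·0.76^9·0.24^2 = 0.26798
  k=10: C(11,10)·0.76^10·0.24^1 = 0.16972
  k=11: C(11,11)·0.76^11·0.24^0 = 0.04886
Total = 0.48657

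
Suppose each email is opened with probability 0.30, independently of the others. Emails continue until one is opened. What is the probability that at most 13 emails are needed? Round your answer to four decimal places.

Y = number of emails to the first success; geometric, p = 0.30.
P(Y ≤ 13) = 1 − (1−p)^13 = 1 − 0.009689 = 0.990311

0.9903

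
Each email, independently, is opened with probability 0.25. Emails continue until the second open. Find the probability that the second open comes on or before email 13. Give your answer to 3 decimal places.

Finishing within 13 emails ⇔ at least 2 successes in the first 13. With X ~ Binomial(13, 0.25), P(Y ≤ 13) = 1 − P(X ≤ 1).
  k=0: C(13,0)·0.25^0·0.75^13 = 0.02376
  k=1: C(13,1)·0.25^1·0.75^12 = 0.10295
1 − 0.12671 = 0.87329

0.873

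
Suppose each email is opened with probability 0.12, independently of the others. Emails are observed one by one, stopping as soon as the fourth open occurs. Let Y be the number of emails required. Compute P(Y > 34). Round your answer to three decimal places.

Needing more than 34 emails ⇔ fewer than 4 successes in the first 34. With X ~ Binomial(34, 0.12), P(Y > 34) = P(X ≤ 3).
  k=0: C(34,0)·0.12^0·0.88^34 = 0.01295
  k=1: C(34,1)·0.12^1·0.88^33 = 0.06006
  k=2: C(34,2)·0.12^2·0.88^32 = 0.13514
  k=3: C(34,3)·0.12^3·0.88^31 = 0.19656
P(X ≤ 3) = 0.40471

0.405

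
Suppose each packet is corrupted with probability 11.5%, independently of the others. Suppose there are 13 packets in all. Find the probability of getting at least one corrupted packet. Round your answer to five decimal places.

P(at least one) = 1 − P(none) = 1 − (1 − 0.115)^13
= 1 − 0.2042972 = 0.7957028

0.79570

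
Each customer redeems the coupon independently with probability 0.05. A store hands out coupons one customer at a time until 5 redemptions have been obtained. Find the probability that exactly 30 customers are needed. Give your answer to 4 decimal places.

0.0021

Y = trial on which the fifth success occurs; negative binomial, r=5, p=0.05.
P(Y=30) = C(29,4) · p^5 · (1−p)^25
= 23751 · 3.125e-07 · 0.27739 = 0.002059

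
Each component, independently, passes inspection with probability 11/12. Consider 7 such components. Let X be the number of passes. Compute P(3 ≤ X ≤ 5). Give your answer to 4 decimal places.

X ~ Binomial(7, 0.916667); P(3 ≤ X ≤ 5) = Σ C(7,k) p^k (1−p)^(7−k) over k:
  k=3: C(7,3)·0.916667^3·0.083333^4 = 0.001300
  k=4: C(7,4)·0.916667^4·0.083333^3 = 0.014301
  k=5: C(7,5)·0.916667^5·0.083333^2 = 0.094387
Total = 0.109989

0.1100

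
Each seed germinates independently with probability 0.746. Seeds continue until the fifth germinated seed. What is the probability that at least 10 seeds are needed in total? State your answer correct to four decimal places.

Needing more than 9 seeds ⇔ fewer than 5 successes in the first 9. With X ~ Binomial(9, 0.746), P(Y > 9) = P(X ≤ 4).
  k=0: C(9,0)·0.746^0·0.254^9 = 0.000004
  k=1: C(9,1)·0.746^1·0.254^8 = 0.000116
  k=2: C(9,2)·0.746^2·0.254^7 = 0.001367
  k=3: C(9,3)·0.746^3·0.254^6 = 0.009365
  k=4: C(9,4)·0.746^4·0.254^5 = 0.041257
P(X ≤ 4) = 0.052109

0.0521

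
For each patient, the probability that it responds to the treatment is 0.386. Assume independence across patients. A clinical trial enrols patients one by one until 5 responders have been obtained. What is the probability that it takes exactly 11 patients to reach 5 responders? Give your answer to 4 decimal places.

0.0964

Y = trial on which the fifth success occurs; negative binomial, r=5, p=0.386.
P(Y=11) = C(10,4) · p^5 · (1−p)^6
= 210 · 0.0085691 · 0.053581 = 0.096420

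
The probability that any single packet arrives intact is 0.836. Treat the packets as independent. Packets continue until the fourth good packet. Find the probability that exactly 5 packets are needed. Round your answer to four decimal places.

0.3204

Y = trial on which the fourth success occurs; negative binomial, r=4, p=0.836.
P(Y=5) = C(4,3) · p^4 · (1−p)^1
= 4 · 0.48846 · 0.164 = 0.320427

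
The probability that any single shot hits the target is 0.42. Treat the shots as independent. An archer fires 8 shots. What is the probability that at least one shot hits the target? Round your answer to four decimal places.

0.9872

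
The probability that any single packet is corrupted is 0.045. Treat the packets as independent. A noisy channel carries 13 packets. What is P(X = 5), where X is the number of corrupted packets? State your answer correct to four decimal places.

X ~ Binomial(n=13, p=0.045).
P(X=5) = C(13,5) · p^5 · (1−p)^8
= 1287 · 1.8453e-07 · 0.69187 = 0.000164

0.0002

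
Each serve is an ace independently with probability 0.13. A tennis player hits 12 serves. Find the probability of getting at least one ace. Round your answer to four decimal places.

0.8120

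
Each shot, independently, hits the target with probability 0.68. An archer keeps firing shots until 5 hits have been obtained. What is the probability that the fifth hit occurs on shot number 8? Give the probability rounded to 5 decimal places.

Y = trial on which the fifth success occurs; negative binomial, r=5, p=0.68.
P(Y=8) = C(7,4) · p^5 · (1−p)^3
= 35 · 0.14539 · 0.032768 = 0.1667487

0.16675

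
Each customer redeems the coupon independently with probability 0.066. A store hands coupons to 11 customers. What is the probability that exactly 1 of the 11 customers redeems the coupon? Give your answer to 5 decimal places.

0.36678

X ~ Binomial(n=11, p=0.066).
P(X=1) = C(11,1) · p^1 · (1−p)^10
= 11 · 0.066 · 0.50521 = 0.3667798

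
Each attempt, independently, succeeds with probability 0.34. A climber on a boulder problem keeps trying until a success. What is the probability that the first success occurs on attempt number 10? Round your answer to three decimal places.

Geometric (trials to first success), p = 0.34.
P(Y = 10) = (1−p)^9 · p = 0.023763 · 0.34 = 0.00808

0.008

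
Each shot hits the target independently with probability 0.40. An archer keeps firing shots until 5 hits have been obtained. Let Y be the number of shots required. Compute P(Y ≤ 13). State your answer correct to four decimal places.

0.6470

Finishing within 13 shots ⇔ at least 5 successes in the first 13. With X ~ Binomial(13, 0.40), P(Y ≤ 13) = 1 − P(X ≤ 4).
  k=0: C(13,0)·0.40^0·0.60^13 = 0.001306
  k=1: C(13,1)·0.40^1·0.60^12 = 0.011319
  k=2: C(13,2)·0.40^2·0.60^11 = 0.045277
  k=3: C(13,3)·0.40^3·0.60^10 = 0.110677
  k=4: C(13,4)·0.40^4·0.60^9 = 0.184462
1 − 0.353042 = 0.646958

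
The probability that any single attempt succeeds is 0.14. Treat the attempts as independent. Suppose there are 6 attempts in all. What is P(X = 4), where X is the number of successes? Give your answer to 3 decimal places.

0.004

X ~ Binomial(n=6, p=0.14).
P(X=4) = C(6,4) · p^4 · (1−p)^2
= 15 · 0.00038416 · 0.7396 = 0.00426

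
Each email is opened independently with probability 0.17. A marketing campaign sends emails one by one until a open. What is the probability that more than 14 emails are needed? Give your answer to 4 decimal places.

0.0736

Y = number of emails to the first success; geometric, p = 0.17.
P(Y > 14) = P(first 14 all fail) = (1−p)^14 = 0.073637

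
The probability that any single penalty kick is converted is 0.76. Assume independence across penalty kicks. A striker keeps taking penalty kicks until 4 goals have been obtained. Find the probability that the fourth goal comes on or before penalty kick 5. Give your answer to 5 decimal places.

Finishing within 5 penalty kicks ⇔ at least 4 successes in the first 5. With X ~ Binomial(5, 0.76), P(Y ≤ 5) = 1 − P(X ≤ 3).
  k=0: C(5,0)·0.76^0·0.24^5 = 0.0007963
  k=1: C(5,1)·0.76^1·0.24^4 = 0.0126075
  k=2: C(5,2)·0.76^2·0.24^3 = 0.0798474
  k=3: C(5,3)·0.76^3·0.24^2 = 0.2528502
1 − 0.3461014 = 0.6538986

0.65390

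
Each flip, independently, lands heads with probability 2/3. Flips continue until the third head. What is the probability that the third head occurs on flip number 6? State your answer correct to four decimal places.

0.1097

Y = trial on which the third success occurs; negative binomial, r=3, p=0.666667.
P(Y=6) = C(5,2) · p^3 · (1−p)^3
= 10 · 0.2963 · 0.037037 = 0.109739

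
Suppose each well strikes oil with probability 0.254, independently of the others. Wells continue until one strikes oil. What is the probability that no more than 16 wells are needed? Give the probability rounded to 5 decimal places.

Y = number of wells to the first success; geometric, p = 0.254.
P(Y ≤ 16) = 1 − (1−p)^16 = 1 − 0.0092007 = 0.9907993

0.99080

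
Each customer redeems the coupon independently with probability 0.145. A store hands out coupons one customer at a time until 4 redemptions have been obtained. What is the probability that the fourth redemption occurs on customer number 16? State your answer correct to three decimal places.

Y = trial on which the fourth success occurs; negative binomial, r=4, p=0.145.
P(Y=16) = C(15,3) · p^4 · (1−p)^12
= 455 · 0.00044205 · 0.15261 = 0.03070

0.031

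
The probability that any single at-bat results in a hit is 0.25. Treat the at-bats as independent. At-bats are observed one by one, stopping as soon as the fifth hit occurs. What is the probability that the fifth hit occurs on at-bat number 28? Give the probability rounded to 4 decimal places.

0.0229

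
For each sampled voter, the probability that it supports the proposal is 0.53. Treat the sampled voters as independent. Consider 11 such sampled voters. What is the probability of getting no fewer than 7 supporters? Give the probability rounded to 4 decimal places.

X ~ Binomial(11, 0.53); P(X ≥ 7) = Σ C(11,k) p^k (1−p)^(11−k) over k:
  k=7: C(11,7)·0.53^7·0.47^4 = 0.189163
  k=8: C(11,8)·0.53^8·0.47^3 = 0.106656
  k=9: C(11,9)·0.53^9·0.47^2 = 0.040090
  k=10: C(11,10)·0.53^10·0.47^1 = 0.009042
  k=11: C(11,11)·0.53^11·0.47^0 = 0.000927
Total = 0.345878

0.3459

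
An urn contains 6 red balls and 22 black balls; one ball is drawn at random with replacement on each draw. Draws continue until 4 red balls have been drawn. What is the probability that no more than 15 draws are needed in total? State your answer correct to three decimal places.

Finishing within 15 draws ⇔ at least 4 successes in the first 15. With X ~ Binomial(15, 0.214286), P(Y ≤ 15) = 1 − P(X ≤ 3).
  k=0: C(15,0)·0.214286^0·0.785714^15 = 0.02685
  k=1: C(15,1)·0.214286^1·0.785714^14 = 0.10985
  k=2: C(15,2)·0.214286^2·0.785714^13 = 0.20971
  k=3: C(15,3)·0.214286^3·0.785714^12 = 0.24784
1 − 0.59424 = 0.40576

0.406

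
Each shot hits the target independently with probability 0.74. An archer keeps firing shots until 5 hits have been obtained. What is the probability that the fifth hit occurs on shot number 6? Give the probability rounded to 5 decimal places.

0.28847

Y = trial on which the fifth success occurs; negative binomial, r=5, p=0.74.
P(Y=6) = C(5,4) · p^5 · (1−p)^1
= 5 · 0.2219 · 0.26 = 0.2884709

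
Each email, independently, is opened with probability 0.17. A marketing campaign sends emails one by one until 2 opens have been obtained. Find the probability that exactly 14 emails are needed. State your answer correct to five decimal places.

0.04016

Y = trial on which the second success occurs; negative binomial, r=2, p=0.17.
P(Y=14) = C(13,1) · p^2 · (1−p)^12
= 13 · 0.0289 · 0.10689 = 0.0401586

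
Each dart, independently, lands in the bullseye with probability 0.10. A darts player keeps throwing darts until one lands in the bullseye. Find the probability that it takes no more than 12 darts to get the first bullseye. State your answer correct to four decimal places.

0.7176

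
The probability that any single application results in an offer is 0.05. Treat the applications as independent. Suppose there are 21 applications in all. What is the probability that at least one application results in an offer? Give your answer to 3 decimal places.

0.659

P(at least one) = 1 − P(none) = 1 − (1 − 0.05)^21
= 1 − 0.34056 = 0.65944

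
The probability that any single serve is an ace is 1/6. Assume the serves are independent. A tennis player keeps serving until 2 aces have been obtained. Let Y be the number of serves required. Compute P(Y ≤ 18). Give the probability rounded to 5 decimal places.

0.82722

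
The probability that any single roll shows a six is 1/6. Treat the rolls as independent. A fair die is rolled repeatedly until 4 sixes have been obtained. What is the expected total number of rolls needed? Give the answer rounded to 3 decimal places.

24.000

Y = total rolls until the fourth success; negative binomial with r=4, p=0.166667.
E[Y] = r / p = 4 / 0.166667 = 24.00000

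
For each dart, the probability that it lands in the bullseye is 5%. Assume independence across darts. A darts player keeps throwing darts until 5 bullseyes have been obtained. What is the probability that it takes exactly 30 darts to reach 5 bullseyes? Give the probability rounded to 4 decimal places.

0.0021

Y = trial on which the fifth success occurs; negative binomial, r=5, p=0.05.
P(Y=30) = C(29,4) · p^5 · (1−p)^25
= 23751 · 3.125e-07 · 0.27739 = 0.002059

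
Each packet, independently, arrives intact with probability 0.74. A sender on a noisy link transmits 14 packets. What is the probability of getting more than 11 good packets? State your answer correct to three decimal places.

0.253

X ~ Binomial(14, 0.74); P(X ≥ 12) = Σ C(14,k) p^k (1−p)^(14−k) over k:
  k=12: C(14,12)·0.74^12·0.26^2 = 0.16587
  k=13: C(14,13)·0.74^13·0.26^1 = 0.07263
  k=14: C(14,14)·0.74^14·0.26^0 = 0.01477
Total = 0.25327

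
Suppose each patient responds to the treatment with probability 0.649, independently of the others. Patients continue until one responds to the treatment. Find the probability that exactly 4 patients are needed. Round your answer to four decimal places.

Geometric (trials to first success), p = 0.649.
P(Y = 4) = (1−p)^3 · p = 0.043244 · 0.649 = 0.028065

0.0281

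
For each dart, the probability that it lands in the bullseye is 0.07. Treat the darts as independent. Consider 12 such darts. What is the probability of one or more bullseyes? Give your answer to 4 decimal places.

0.5814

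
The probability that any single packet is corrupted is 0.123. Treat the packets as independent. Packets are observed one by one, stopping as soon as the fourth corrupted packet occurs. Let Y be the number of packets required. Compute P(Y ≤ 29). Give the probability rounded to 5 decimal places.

Finishing within 29 packets ⇔ at least 4 successes in the first 29. With X ~ Binomial(29, 0.123), P(Y ≤ 29) = 1 − P(X ≤ 3).
  k=0: C(29,0)·0.123^0·0.877^29 = 0.0222325
  k=1: C(29,1)·0.123^1·0.877^28 = 0.0904257
  k=2: C(29,2)·0.123^2·0.877^27 = 0.1775519
  k=3: C(29,3)·0.123^3·0.877^26 = 0.2241162
1 − 0.5143263 = 0.4856737

0.48567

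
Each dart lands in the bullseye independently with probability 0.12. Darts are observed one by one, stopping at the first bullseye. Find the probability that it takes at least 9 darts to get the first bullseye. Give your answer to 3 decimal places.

0.360

Y = number of darts to the first success; geometric, p = 0.12.
P(Y > 8) = P(first 8 all fail) = (1−p)^8 = 0.35963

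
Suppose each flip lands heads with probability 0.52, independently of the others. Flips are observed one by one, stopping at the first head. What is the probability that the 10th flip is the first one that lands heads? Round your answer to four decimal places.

0.0007

Geometric (trials to first success), p = 0.52.
P(Y = 10) = (1−p)^9 · p = 0.0013526 · 0.52 = 0.000703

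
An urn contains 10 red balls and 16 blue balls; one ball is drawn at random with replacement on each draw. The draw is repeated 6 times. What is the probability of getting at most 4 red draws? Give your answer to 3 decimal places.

X ~ Binomial(6, 0.384615); P(X ≤ 4) = Σ C(6,k) p^k (1−p)^(6−k) over k:
  k=0: C(6,0)·0.384615^0·0.615385^6 = 0.05431
  k=1: C(6,1)·0.384615^1·0.615385^5 = 0.20366
  k=2: C(6,2)·0.384615^2·0.615385^4 = 0.31822
  k=3: C(6,3)·0.384615^3·0.615385^3 = 0.26519
  k=4: C(6,4)·0.384615^4·0.615385^2 = 0.12431
Total = 0.96569

0.966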